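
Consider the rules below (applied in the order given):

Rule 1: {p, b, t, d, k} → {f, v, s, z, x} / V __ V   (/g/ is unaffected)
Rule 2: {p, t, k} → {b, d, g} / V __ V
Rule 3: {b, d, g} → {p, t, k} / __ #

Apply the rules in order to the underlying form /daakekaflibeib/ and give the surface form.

daaxexafliveip

Rule 1 (intervocalic spirantization): /k/ is a stop between vowels /a/ and /e/, so it spirantizes to the fricative [x]. /k/ is a stop between vowels /e/ and /a/, so it spirantizes to the fricative [x]. /b/ is a stop between vowels /i/ and /e/, so it spirantizes to the fricative [v]. /daakekaflibeib/ → daaxexafliveib.
Rule 2 (intervocalic voicing): no segment meets the environment; /daaxexafliveib/ is unchanged.
Rule 3 (final devoicing): /b/ is a voiced stop in word-final position, so it devoices to [p]. /daaxexafliveib/ → daaxexafliveip.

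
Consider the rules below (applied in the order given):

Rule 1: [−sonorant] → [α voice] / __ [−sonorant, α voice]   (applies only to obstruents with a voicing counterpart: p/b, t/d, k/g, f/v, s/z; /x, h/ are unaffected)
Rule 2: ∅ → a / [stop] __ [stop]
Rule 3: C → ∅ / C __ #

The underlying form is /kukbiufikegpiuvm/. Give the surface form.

kugabiufikekapiuv

Rule 1 (regressive voicing assimilation): /k/ precedes the voiced obstruent /b/, so it voices to [g] by assimilation. /g/ precedes the voiceless obstruent /p/, so it devoices to [k] by assimilation. /kukbiufikegpiuvm/ → kugbiufikekpiuvm.
Rule 2 (stop-cluster a-epenthesis): /g/ and /b/ form a stop–stop cluster, so [a] is inserted between them. /k/ and /p/ form a stop–stop cluster, so [a] is inserted between them. /kugbiufikekpiuvm/ → kugabiufikekapiuvm.
Rule 3 (final cluster simplification): /m/ is the second consonant of a word-final cluster /vm/, so it deletes. /kugabiufikekapiuvm/ → kugabiufikekapiuv.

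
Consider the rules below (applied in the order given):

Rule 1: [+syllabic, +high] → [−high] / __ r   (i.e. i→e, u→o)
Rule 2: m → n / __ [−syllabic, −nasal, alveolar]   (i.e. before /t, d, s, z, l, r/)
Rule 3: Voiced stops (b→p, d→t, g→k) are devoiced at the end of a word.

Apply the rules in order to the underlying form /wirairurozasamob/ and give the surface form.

Rule 1 (pre-rhotic lowering): /i/ is a high vowel immediately before /r/, so it lowers to [e]. /i/ is a high vowel immediately before /r/, so it lowers to [e]. /u/ is a high vowel immediately before /r/, so it lowers to [o]. /wirairurozasamob/ → weraerorozasamob.
Rule 2 (nasal place assimilation): no segment meets the environment; /weraerorozasamob/ is unchanged.
Rule 3 (final devoicing): /b/ is a voiced stop in word-final position, so it devoices to [p]. /weraerorozasamob/ → weraerorozasamop.

weraerorozasamop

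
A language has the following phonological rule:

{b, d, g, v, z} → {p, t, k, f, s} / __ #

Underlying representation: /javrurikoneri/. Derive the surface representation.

javrurikoneri

No segment of /javrurikoneri/ meets the structural description of the rule, so the form surfaces unchanged.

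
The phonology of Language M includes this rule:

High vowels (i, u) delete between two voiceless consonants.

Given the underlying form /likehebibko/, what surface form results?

likehebibko

No segment of /likehebibko/ meets the structural description of the rule, so the form surfaces unchanged.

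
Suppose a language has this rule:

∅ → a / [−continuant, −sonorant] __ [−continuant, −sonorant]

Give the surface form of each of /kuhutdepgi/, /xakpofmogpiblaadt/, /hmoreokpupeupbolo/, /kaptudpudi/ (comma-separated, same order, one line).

kuhutadepagi, xakapofmogapiblaadat, hmoreokapupeupabolo, kapatudapudi

/kuhutdepgi/: /t/ and /d/ form a stop–stop cluster, so [a] is inserted between them. /p/ and /g/ form a stop–stop cluster, so [a] is inserted between them. → [kuhutadepagi].
/xakpofmogpiblaadt/: /k/ and /p/ form a stop–stop cluster, so [a] is inserted between them. /g/ and /p/ form a stop–stop cluster, so [a] is inserted between them. /d/ and /t/ form a stop–stop cluster, so [a] is inserted between them. → [xakapofmogapiblaadat].
/hmoreokpupeupbolo/: /k/ and /p/ form a stop–stop cluster, so [a] is inserted between them. /p/ and /b/ form a stop–stop cluster, so [a] is inserted between them. → [hmoreokapupeupabolo].
/kaptudpudi/: /p/ and /t/ form a stop–stop cluster, so [a] is inserted between them. /d/ and /p/ form a stop–stop cluster, so [a] is inserted between them. → [kapatudapudi].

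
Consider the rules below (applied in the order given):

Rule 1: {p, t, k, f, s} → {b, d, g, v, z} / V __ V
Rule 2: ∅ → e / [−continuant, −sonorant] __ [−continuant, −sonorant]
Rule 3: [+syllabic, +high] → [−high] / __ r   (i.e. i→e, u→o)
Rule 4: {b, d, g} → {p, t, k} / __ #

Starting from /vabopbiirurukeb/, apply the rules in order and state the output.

vabopebierorugep

Rule 1 (intervocalic voicing): /k/ is a voiceless obstruent between vowels /u/ and /e/, so it voices to [g]. /vabopbiirurukeb/ → vabopbiirurugeb.
Rule 2 (stop-cluster e-epenthesis): /p/ and /b/ form a stop–stop cluster, so [e] is inserted between them. /vabopbiirurugeb/ → vabopebiirurugeb.
Rule 3 (pre-rhotic lowering): /i/ is a high vowel immediately before /r/, so it lowers to [e]. /u/ is a high vowel immediately before /r/, so it lowers to [o]. /vabopebiirurugeb/ → vabopebierorugeb.
Rule 4 (final devoicing): /b/ is a voiced stop in word-final position, so it devoices to [p]. /vabopebierorugeb/ → vabopebierorugep.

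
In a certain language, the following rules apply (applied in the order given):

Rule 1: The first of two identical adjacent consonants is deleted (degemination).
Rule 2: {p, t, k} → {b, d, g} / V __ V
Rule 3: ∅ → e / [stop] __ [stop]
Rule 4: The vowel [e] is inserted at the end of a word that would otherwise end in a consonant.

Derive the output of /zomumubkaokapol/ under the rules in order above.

Rule 1 (degemination): no segment meets the environment; /zomumubkaokapol/ is unchanged.
Rule 2 (intervocalic voicing): /k/ is a voiceless stop between vowels /o/ and /a/, so it voices to [g]. /p/ is a voiceless stop between vowels /a/ and /o/, so it voices to [b]. /zomumubkaokapol/ → zomumubkaogabol.
Rule 3 (stop-cluster e-epenthesis): /b/ and /k/ form a stop–stop cluster, so [e] is inserted between them. /zomumubkaogabol/ → zomumubekaogabol.
Rule 4 (final e-epenthesis): the form ends in the consonant /l/, so [e] is inserted word-finally. /zomumubekaogabol/ → zomumubekaogabole.

zomumubekaogabole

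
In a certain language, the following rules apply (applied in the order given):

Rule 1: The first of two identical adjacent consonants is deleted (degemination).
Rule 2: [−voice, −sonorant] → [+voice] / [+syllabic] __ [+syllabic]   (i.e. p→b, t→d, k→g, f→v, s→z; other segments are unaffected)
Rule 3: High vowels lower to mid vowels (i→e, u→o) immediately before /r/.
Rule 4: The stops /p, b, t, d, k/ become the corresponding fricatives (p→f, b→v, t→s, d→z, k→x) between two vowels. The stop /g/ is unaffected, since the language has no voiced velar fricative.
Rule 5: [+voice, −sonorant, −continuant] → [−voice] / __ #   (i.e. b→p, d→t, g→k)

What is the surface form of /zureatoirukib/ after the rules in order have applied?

zoreazoerugip

Rule 1 (degemination): no segment meets the environment; /zureatoirukib/ is unchanged.
Rule 2 (intervocalic voicing): /t/ is a voiceless obstruent between vowels /a/ and /o/, so it voices to [d]. /k/ is a voiceless obstruent between vowels /u/ and /i/, so it voices to [g]. /zureatoirukib/ → zureadoirugib.
Rule 3 (pre-rhotic lowering): /u/ is a high vowel immediately before /r/, so it lowers to [o]. /i/ is a high vowel immediately before /r/, so it lowers to [e]. /zureadoirugib/ → zoreadoerugib.
Rule 4 (intervocalic spirantization): /d/ is a stop between vowels /a/ and /o/, so it spirantizes to the fricative [z]. /zoreadoerugib/ → zoreazoerugib.
Rule 5 (final devoicing): /b/ is a voiced stop in word-final position, so it devoices to [p]. /zoreazoerugib/ → zoreazoerugip.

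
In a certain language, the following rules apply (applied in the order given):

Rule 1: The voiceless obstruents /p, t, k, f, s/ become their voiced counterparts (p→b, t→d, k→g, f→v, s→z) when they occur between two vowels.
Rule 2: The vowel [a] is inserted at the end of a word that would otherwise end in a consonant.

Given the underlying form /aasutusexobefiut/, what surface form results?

aazuduzexobeviuta

Rule 1 (intervocalic voicing): /s/ is a voiceless obstruent between vowels /a/ and /u/, so it voices to [z]. /t/ is a voiceless obstruent between vowels /u/ and /u/, so it voices to [d]. /s/ is a voiceless obstruent between vowels /u/ and /e/, so it voices to [z]. /f/ is a voiceless obstruent between vowels /e/ and /i/, so it voices to [v]. /aasutusexobefiut/ → aazuduzexobeviut.
Rule 2 (final a-epenthesis): the form ends in the consonant /t/, so [a] is inserted word-finally. /aazuduzexobeviut/ → aazuduzexobeviuta.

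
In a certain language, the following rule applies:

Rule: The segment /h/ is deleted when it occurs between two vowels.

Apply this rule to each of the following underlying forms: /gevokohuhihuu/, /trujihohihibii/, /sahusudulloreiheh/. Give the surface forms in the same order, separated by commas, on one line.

/gevokohuhihuu/: /h/ occurs between vowels /o/ and /u/, so it deletes. /h/ occurs between vowels /u/ and /i/, so it deletes. /h/ occurs between vowels /i/ and /u/, so it deletes. → [gevokouiuu].
/trujihohihibii/: /h/ occurs between vowels /i/ and /o/, so it deletes. /h/ occurs between vowels /o/ and /i/, so it deletes. /h/ occurs between vowels /i/ and /i/, so it deletes. → [trujioiibii].
/sahusudulloreiheh/: /h/ occurs between vowels /a/ and /u/, so it deletes. /h/ occurs between vowels /i/ and /e/, so it deletes. → [sausudulloreieh].

gevokouiuu, trujioiibii, sausudulloreieh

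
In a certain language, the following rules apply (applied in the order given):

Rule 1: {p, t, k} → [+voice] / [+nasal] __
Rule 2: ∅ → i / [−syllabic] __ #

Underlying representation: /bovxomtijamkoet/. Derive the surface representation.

Rule 1 (post-nasal voicing): /t/ is a voiceless stop immediately after the nasal /m/, so it voices to [d]. /k/ is a voiceless stop immediately after the nasal /m/, so it voices to [g]. /bovxomtijamkoet/ → bovxomdijamgoet.
Rule 2 (final i-epenthesis): the form ends in the consonant /t/, so [i] is inserted word-finally. /bovxomdijamgoet/ → bovxomdijamgoeti.

bovxomdijamgoeti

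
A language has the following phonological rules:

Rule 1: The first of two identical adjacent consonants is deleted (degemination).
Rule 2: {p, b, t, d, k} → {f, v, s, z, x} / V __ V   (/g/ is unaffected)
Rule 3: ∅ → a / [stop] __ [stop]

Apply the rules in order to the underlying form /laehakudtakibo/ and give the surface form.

laehaxudataxivo

Rule 1 (degemination): no segment meets the environment; /laehakudtakibo/ is unchanged.
Rule 2 (intervocalic spirantization): /k/ is a stop between vowels /a/ and /u/, so it spirantizes to the fricative [x]. /k/ is a stop between vowels /a/ and /i/, so it spirantizes to the fricative [x]. /b/ is a stop between vowels /i/ and /o/, so it spirantizes to the fricative [v]. /laehakudtakibo/ → laehaxudtaxivo.
Rule 3 (stop-cluster a-epenthesis): /d/ and /t/ form a stop–stop cluster, so [a] is inserted between them. /laehaxudtaxivo/ → laehaxudataxivo.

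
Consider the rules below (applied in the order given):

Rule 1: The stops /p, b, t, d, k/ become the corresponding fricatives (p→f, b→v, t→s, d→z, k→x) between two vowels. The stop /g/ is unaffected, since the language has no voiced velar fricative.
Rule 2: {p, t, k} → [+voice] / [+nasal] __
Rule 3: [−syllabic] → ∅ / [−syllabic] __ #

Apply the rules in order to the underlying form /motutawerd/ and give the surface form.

mosusawer

Rule 1 (intervocalic spirantization): /t/ is a stop between vowels /o/ and /u/, so it spirantizes to the fricative [s]. /t/ is a stop between vowels /u/ and /a/, so it spirantizes to the fricative [s]. /motutawerd/ → mosusawerd.
Rule 2 (post-nasal voicing): no segment meets the environment; /mosusawerd/ is unchanged.
Rule 3 (final cluster simplification): /d/ is the second consonant of a word-final cluster /rd/, so it deletes. /mosusawerd/ → mosusawer.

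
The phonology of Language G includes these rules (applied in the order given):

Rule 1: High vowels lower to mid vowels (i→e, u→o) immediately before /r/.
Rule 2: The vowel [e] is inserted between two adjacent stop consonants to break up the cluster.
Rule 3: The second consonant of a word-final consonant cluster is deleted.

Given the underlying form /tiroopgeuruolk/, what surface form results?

teroopegeoruol

Rule 1 (pre-rhotic lowering): /i/ is a high vowel immediately before /r/, so it lowers to [e]. /u/ is a high vowel immediately before /r/, so it lowers to [o]. /tiroopgeuruolk/ → teroopgeoruolk.
Rule 2 (stop-cluster e-epenthesis): /p/ and /g/ form a stop–stop cluster, so [e] is inserted between them. /teroopgeoruolk/ → teroopegeoruolk.
Rule 3 (final cluster simplification): /k/ is the second consonant of a word-final cluster /lk/, so it deletes. /teroopegeoruolk/ → teroopegeoruol.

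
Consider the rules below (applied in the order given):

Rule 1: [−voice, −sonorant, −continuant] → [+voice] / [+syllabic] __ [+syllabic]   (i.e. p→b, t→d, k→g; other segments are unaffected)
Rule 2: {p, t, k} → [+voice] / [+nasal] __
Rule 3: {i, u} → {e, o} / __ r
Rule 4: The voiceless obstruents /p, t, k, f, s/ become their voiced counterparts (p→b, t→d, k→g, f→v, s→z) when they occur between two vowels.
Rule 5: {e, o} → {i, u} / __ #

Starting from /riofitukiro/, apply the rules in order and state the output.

Rule 1 (intervocalic voicing): /t/ is a voiceless stop between vowels /i/ and /u/, so it voices to [d]. /k/ is a voiceless stop between vowels /u/ and /i/, so it voices to [g]. /riofitukiro/ → riofidugiro.
Rule 2 (post-nasal voicing): no segment meets the environment; /riofidugiro/ is unchanged.
Rule 3 (pre-rhotic lowering): /i/ is a high vowel immediately before /r/, so it lowers to [e]. /riofidugiro/ → riofidugero.
Rule 4 (intervocalic voicing): /f/ is a voiceless obstruent between vowels /o/ and /i/, so it voices to [v]. /riofidugero/ → riovidugero.
Rule 5 (final vowel raising): /o/ is a mid vowel in word-final position, so it raises to [u]. /riovidugero/ → riovidugeru.

riovidugeru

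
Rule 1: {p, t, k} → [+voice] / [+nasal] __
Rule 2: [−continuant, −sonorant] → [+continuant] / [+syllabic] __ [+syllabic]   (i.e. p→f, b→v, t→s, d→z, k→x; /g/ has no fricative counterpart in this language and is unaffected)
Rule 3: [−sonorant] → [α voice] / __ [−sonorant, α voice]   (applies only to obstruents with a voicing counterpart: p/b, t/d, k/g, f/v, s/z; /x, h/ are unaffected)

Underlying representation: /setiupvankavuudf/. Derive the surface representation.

sesiubvangavuutf

Rule 1 (post-nasal voicing): /k/ is a voiceless stop immediately after the nasal /n/, so it voices to [g]. /setiupvankavuudf/ → setiupvangavuudf.
Rule 2 (intervocalic spirantization): /t/ is a stop between vowels /e/ and /i/, so it spirantizes to the fricative [s]. /setiupvangavuudf/ → sesiupvangavuudf.
Rule 3 (regressive voicing assimilation): /p/ precedes the voiced obstruent /v/, so it voices to [b] by assimilation. /d/ precedes the voiceless obstruent /f/, so it devoices to [t] by assimilation. /sesiupvangavuudf/ → sesiubvangavuutf.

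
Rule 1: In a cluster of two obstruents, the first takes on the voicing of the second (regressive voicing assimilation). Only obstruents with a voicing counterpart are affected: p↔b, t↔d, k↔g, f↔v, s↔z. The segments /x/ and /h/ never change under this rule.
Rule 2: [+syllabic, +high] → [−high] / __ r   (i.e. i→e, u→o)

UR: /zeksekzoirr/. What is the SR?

zeksegzoerr

Rule 1 (regressive voicing assimilation): /k/ precedes the voiced obstruent /z/, so it voices to [g] by assimilation. /zeksekzoirr/ → zeksegzoirr.
Rule 2 (pre-rhotic lowering): /i/ is a high vowel immediately before /r/, so it lowers to [e]. /zeksegzoirr/ → zeksegzoerr.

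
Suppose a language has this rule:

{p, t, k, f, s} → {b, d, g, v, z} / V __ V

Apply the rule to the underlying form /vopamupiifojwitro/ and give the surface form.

/p/ is a voiceless obstruent between vowels /o/ and /a/, so it voices to [b].
/p/ is a voiceless obstruent between vowels /u/ and /i/, so it voices to [b].
/f/ is a voiceless obstruent between vowels /i/ and /o/, so it voices to [v].
The other instance of /t/ does not occur in the required environment and remains unchanged.
Surface form: [vobamubiivojwitro].

vobamubiivojwitro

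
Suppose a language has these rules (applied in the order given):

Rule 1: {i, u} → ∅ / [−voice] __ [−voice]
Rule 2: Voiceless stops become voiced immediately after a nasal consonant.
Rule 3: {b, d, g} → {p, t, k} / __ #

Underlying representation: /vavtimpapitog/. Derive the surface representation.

vavtimbaptok

Rule 1 (high vowel syncope): /i/ is a high vowel flanked by voiceless consonants /p/ and /t/, so it deletes. /vavtimpapitog/ → vavtimpaptog.
Rule 2 (post-nasal voicing): /p/ is a voiceless stop immediately after the nasal /m/, so it voices to [b]. /vavtimpaptog/ → vavtimbaptog.
Rule 3 (final devoicing): /g/ is a voiced stop in word-final position, so it devoices to [k]. /vavtimbaptog/ → vavtimbaptok.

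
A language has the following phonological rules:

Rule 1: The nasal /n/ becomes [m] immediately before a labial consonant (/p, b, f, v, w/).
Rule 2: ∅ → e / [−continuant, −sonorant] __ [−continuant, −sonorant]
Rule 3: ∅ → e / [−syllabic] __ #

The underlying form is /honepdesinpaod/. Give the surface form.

honepedesimpaode

Rule 1 (nasal place assimilation): /n/ precedes the labial consonant /p/, so it assimilates in place to [m]. /honepdesinpaod/ → honepdesimpaod.
Rule 2 (stop-cluster e-epenthesis): /p/ and /d/ form a stop–stop cluster, so [e] is inserted between them. /honepdesimpaod/ → honepedesimpaod.
Rule 3 (final e-epenthesis): the form ends in the consonant /d/, so [e] is inserted word-finally. /honepedesimpaod/ → honepedesimpaode.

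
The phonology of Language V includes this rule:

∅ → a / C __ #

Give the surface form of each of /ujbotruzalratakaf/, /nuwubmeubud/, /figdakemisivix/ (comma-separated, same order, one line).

/ujbotruzalratakaf/: the form ends in the consonant /f/, so [a] is inserted word-finally. → [ujbotruzalratakafa].
/nuwubmeubud/: the form ends in the consonant /d/, so [a] is inserted word-finally. → [nuwubmeubuda].
/figdakemisivix/: the form ends in the consonant /x/, so [a] is inserted word-finally. → [figdakemisivixa].

ujbotruzalratakafa, nuwubmeubuda, figdakemisivixa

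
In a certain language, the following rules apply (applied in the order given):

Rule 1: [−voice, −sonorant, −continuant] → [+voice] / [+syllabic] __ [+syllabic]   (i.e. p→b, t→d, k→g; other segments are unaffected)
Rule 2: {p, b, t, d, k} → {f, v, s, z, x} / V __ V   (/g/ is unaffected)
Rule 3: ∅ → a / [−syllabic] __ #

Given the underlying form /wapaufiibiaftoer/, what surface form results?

Rule 1 (intervocalic voicing): /p/ is a voiceless stop between vowels /a/ and /a/, so it voices to [b]. /wapaufiibiaftoer/ → wabaufiibiaftoer.
Rule 2 (intervocalic spirantization): /b/ is a stop between vowels /a/ and /a/, so it spirantizes to the fricative [v]. /b/ is a stop between vowels /i/ and /i/, so it spirantizes to the fricative [v]. /wabaufiibiaftoer/ → wavaufiiviaftoer.
Rule 3 (final a-epenthesis): the form ends in the consonant /r/, so [a] is inserted word-finally. /wavaufiiviaftoer/ → wavaufiiviaftoera.

wavaufiiviaftoera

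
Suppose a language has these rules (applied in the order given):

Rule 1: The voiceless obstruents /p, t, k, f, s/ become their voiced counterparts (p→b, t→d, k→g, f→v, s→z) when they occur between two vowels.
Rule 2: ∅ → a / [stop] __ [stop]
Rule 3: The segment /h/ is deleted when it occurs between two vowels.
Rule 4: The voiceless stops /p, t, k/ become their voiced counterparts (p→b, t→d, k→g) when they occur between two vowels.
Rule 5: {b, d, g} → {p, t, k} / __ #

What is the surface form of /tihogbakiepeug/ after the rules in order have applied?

tiogabagiebeuk

Rule 1 (intervocalic voicing): /k/ is a voiceless obstruent between vowels /a/ and /i/, so it voices to [g]. /p/ is a voiceless obstruent between vowels /e/ and /e/, so it voices to [b]. /tihogbakiepeug/ → tihogbagiebeug.
Rule 2 (stop-cluster a-epenthesis): /g/ and /b/ form a stop–stop cluster, so [a] is inserted between them. /tihogbagiebeug/ → tihogabagiebeug.
Rule 3 (intervocalic h-deletion): /h/ occurs between vowels /i/ and /o/, so it deletes. /tihogabagiebeug/ → tiogabagiebeug.
Rule 4 (intervocalic voicing): no segment meets the environment; /tiogabagiebeug/ is unchanged.
Rule 5 (final devoicing): /g/ is a voiced stop in word-final position, so it devoices to [k]. /tiogabagiebeug/ → tiogabagiebeuk.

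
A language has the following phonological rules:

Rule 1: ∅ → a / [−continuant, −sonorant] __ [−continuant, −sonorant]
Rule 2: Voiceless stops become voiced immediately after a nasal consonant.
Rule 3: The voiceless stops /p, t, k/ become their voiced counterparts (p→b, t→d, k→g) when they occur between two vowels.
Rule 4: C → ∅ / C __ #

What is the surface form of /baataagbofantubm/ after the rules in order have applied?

baadaagabofandub

Rule 1 (stop-cluster a-epenthesis): /g/ and /b/ form a stop–stop cluster, so [a] is inserted between them. /baataagbofantubm/ → baataagabofantubm.
Rule 2 (post-nasal voicing): /t/ is a voiceless stop immediately after the nasal /n/, so it voices to [d]. /baataagabofantubm/ → baataagabofandubm.
Rule 3 (intervocalic voicing): /t/ is a voiceless stop between vowels /a/ and /a/, so it voices to [d]. /baataagabofandubm/ → baadaagabofandubm.
Rule 4 (final cluster simplification): /m/ is the second consonant of a word-final cluster /bm/, so it deletes. /baadaagabofandubm/ → baadaagabofandub.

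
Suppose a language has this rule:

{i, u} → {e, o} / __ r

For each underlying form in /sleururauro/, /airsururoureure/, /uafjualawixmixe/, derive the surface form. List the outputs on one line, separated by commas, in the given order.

sleororaoro, aersororooreore, uafjualawixmixe

/sleururauro/: /u/ is a high vowel immediately before /r/, so it lowers to [o]. /u/ is a high vowel immediately before /r/, so it lowers to [o]. /u/ is a high vowel immediately before /r/, so it lowers to [o]. → [sleororaoro].
/airsururoureure/: /i/ is a high vowel immediately before /r/, so it lowers to [e]. /u/ is a high vowel immediately before /r/, so it lowers to [o]. /u/ is a high vowel immediately before /r/, so it lowers to [o]. /u/ is a high vowel immediately before /r/, so it lowers to [o]. /u/ is a high vowel immediately before /r/, so it lowers to [o]. → [aersororooreore].
/uafjualawixmixe/: the rule's environment is not met; surfaces unchanged as [uafjualawixmixe].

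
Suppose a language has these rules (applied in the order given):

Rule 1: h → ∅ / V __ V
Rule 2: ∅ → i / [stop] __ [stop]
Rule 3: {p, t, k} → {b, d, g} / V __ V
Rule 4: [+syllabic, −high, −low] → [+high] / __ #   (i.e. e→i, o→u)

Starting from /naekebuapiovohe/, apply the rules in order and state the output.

naegebuabiovoi

Rule 1 (intervocalic h-deletion): /h/ occurs between vowels /o/ and /e/, so it deletes. /naekebuapiovohe/ → naekebuapiovoe.
Rule 2 (stop-cluster i-epenthesis): no segment meets the environment; /naekebuapiovoe/ is unchanged.
Rule 3 (intervocalic voicing): /k/ is a voiceless stop between vowels /e/ and /e/, so it voices to [g]. /p/ is a voiceless stop between vowels /a/ and /i/, so it voices to [b]. /naekebuapiovoe/ → naegebuabiovoe.
Rule 4 (final vowel raising): /e/ is a mid vowel in word-final position, so it raises to [i]. /naegebuabiovoe/ → naegebuabiovoi.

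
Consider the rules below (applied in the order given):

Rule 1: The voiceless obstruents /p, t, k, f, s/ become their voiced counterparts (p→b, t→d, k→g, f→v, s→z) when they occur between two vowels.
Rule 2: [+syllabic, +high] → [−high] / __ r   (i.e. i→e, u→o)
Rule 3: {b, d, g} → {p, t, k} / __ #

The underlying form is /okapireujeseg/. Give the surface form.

Rule 1 (intervocalic voicing): /k/ is a voiceless obstruent between vowels /o/ and /a/, so it voices to [g]. /p/ is a voiceless obstruent between vowels /a/ and /i/, so it voices to [b]. /s/ is a voiceless obstruent between vowels /e/ and /e/, so it voices to [z]. /okapireujeseg/ → ogabireujezeg.
Rule 2 (pre-rhotic lowering): /i/ is a high vowel immediately before /r/, so it lowers to [e]. /ogabireujezeg/ → ogabereujezeg.
Rule 3 (final devoicing): /g/ is a voiced stop in word-final position, so it devoices to [k]. /ogabereujezeg/ → ogabereujezek.

ogabereujezek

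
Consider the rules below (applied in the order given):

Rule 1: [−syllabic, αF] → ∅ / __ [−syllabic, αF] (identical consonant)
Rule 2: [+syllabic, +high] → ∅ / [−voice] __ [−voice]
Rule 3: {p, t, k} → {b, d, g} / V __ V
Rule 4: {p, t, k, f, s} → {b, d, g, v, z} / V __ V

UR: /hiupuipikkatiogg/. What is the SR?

Rule 1 (degemination): /kk/ is a geminate; the first /k/ deletes. /gg/ is a geminate; the first /g/ deletes. /hiupuipikkatiogg/ → hiupuipikatiog.
Rule 2 (high vowel syncope): /i/ is a high vowel flanked by voiceless consonants /p/ and /k/, so it deletes. /hiupuipikatiog/ → hiupuipkatiog.
Rule 3 (intervocalic voicing): /p/ is a voiceless stop between vowels /u/ and /u/, so it voices to [b]. /t/ is a voiceless stop between vowels /a/ and /i/, so it voices to [d]. /hiupuipkatiog/ → hiubuipkadiog.
Rule 4 (intervocalic voicing): no segment meets the environment; /hiubuipkadiog/ is unchanged.

hiubuipkadiog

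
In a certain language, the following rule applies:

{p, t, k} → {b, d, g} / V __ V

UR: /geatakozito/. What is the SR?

geadagozido

/t/ is a voiceless stop between vowels /a/ and /a/, so it voices to [d].
/k/ is a voiceless stop between vowels /a/ and /o/, so it voices to [g].
/t/ is a voiceless stop between vowels /i/ and /o/, so it voices to [d].
Surface form: [geadagozido].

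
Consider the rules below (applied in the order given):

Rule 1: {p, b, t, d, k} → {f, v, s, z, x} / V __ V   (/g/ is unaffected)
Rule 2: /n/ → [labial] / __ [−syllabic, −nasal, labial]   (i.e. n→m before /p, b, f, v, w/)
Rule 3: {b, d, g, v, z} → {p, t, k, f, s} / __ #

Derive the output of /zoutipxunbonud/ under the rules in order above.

zousipxumbonut

Rule 1 (intervocalic spirantization): /t/ is a stop between vowels /u/ and /i/, so it spirantizes to the fricative [s]. /zoutipxunbonud/ → zousipxunbonud.
Rule 2 (nasal place assimilation): /n/ precedes the labial consonant /b/, so it assimilates in place to [m]. /zousipxunbonud/ → zousipxumbonud.
Rule 3 (final devoicing): /d/ is a voiced obstruent in word-final position, so it devoices to [t]. /zousipxumbonud/ → zousipxumbonut.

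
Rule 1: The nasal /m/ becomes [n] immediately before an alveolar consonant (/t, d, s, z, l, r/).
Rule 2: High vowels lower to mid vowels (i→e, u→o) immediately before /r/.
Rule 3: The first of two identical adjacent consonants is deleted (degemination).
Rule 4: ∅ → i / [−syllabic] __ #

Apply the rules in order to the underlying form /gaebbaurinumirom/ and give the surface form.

Rule 1 (nasal place assimilation): no segment meets the environment; /gaebbaurinumirom/ is unchanged.
Rule 2 (pre-rhotic lowering): /u/ is a high vowel immediately before /r/, so it lowers to [o]. /i/ is a high vowel immediately before /r/, so it lowers to [e]. /gaebbaurinumirom/ → gaebbaorinumerom.
Rule 3 (degemination): /bb/ is a geminate; the first /b/ deletes. /gaebbaorinumerom/ → gaebaorinumerom.
Rule 4 (final i-epenthesis): the form ends in the consonant /m/, so [i] is inserted word-finally. /gaebaorinumerom/ → gaebaorinumeromi.

gaebaorinumeromi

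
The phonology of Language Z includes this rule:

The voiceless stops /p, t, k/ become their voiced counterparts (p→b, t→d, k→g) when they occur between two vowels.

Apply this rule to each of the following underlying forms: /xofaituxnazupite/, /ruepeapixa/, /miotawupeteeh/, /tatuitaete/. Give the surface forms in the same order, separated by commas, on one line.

/xofaituxnazupite/: /t/ is a voiceless stop between vowels /i/ and /u/, so it voices to [d]. /p/ is a voiceless stop between vowels /u/ and /i/, so it voices to [b]. /t/ is a voiceless stop between vowels /i/ and /e/, so it voices to [d]. → [xofaiduxnazubide].
/ruepeapixa/: /p/ is a voiceless stop between vowels /e/ and /e/, so it voices to [b]. /p/ is a voiceless stop between vowels /a/ and /i/, so it voices to [b]. → [ruebeabixa].
/miotawupeteeh/: /t/ is a voiceless stop between vowels /o/ and /a/, so it voices to [d]. /p/ is a voiceless stop between vowels /u/ and /e/, so it voices to [b]. /t/ is a voiceless stop between vowels /e/ and /e/, so it voices to [d]. → [miodawubedeeh].
/tatuitaete/: /t/ is a voiceless stop between vowels /a/ and /u/, so it voices to [d]. /t/ is a voiceless stop between vowels /i/ and /a/, so it voices to [d]. /t/ is a voiceless stop between vowels /e/ and /e/, so it voices to [d]. → [taduidaede].

xofaiduxnazubide, ruebeabixa, miodawubedeeh, taduidaede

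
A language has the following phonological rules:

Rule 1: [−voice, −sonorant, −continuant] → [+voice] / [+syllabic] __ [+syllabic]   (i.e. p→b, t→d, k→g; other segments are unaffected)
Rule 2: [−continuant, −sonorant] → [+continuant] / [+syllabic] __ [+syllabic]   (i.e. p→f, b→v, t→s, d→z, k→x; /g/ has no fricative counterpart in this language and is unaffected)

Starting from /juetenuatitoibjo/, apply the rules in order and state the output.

Rule 1 (intervocalic voicing): /t/ is a voiceless stop between vowels /e/ and /e/, so it voices to [d]. /t/ is a voiceless stop between vowels /a/ and /i/, so it voices to [d]. /t/ is a voiceless stop between vowels /i/ and /o/, so it voices to [d]. /juetenuatitoibjo/ → juedenuadidoibjo.
Rule 2 (intervocalic spirantization): /d/ is a stop between vowels /e/ and /e/, so it spirantizes to the fricative [z]. /d/ is a stop between vowels /a/ and /i/, so it spirantizes to the fricative [z]. /d/ is a stop between vowels /i/ and /o/, so it spirantizes to the fricative [z]. /juedenuadidoibjo/ → juezenuazizoibjo.

juezenuazizoibjo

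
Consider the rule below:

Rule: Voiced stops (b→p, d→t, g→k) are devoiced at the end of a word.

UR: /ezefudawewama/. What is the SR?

ezefudawewama

No segment of /ezefudawewama/ meets the structural description of the rule, so the form surfaces unchanged.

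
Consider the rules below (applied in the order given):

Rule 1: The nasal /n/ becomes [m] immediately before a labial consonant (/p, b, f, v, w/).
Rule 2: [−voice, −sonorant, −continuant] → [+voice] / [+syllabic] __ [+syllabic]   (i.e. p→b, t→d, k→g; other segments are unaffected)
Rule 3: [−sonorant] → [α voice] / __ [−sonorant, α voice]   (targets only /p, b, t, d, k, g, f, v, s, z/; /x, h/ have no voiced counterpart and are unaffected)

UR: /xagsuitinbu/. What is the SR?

xaksuidimbu

Rule 1 (nasal place assimilation): /n/ precedes the labial consonant /b/, so it assimilates in place to [m]. /xagsuitinbu/ → xagsuitimbu.
Rule 2 (intervocalic voicing): /t/ is a voiceless stop between vowels /i/ and /i/, so it voices to [d]. /xagsuitimbu/ → xagsuidimbu.
Rule 3 (regressive voicing assimilation): /g/ precedes the voiceless obstruent /s/, so it devoices to [k] by assimilation. /xagsuidimbu/ → xaksuidimbu.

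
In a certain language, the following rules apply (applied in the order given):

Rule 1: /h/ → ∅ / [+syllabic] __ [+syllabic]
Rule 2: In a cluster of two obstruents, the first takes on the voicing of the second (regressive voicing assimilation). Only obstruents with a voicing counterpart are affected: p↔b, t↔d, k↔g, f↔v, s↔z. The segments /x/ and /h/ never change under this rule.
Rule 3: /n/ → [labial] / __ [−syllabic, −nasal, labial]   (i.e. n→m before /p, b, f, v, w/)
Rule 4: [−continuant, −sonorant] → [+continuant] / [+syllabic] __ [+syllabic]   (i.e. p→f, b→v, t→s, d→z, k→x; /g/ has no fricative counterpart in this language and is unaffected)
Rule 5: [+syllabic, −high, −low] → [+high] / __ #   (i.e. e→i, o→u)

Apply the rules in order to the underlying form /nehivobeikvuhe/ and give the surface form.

Rule 1 (intervocalic h-deletion): /h/ occurs between vowels /e/ and /i/, so it deletes. /h/ occurs between vowels /u/ and /e/, so it deletes. /nehivobeikvuhe/ → neivobeikvue.
Rule 2 (regressive voicing assimilation): /k/ precedes the voiced obstruent /v/, so it voices to [g] by assimilation. /neivobeikvue/ → neivobeigvue.
Rule 3 (nasal place assimilation): no segment meets the environment; /neivobeigvue/ is unchanged.
Rule 4 (intervocalic spirantization): /b/ is a stop between vowels /o/ and /e/, so it spirantizes to the fricative [v]. /neivobeigvue/ → neivoveigvue.
Rule 5 (final vowel raising): /e/ is a mid vowel in word-final position, so it raises to [i]. /neivoveigvue/ → neivoveigvui.

neivoveigvui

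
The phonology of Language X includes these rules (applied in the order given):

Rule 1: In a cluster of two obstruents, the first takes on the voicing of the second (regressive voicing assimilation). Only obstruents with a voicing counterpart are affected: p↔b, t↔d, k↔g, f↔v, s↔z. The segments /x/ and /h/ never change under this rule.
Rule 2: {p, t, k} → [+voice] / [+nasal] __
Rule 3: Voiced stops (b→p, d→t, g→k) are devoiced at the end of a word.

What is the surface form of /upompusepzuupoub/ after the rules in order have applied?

Rule 1 (regressive voicing assimilation): /p/ precedes the voiced obstruent /z/, so it voices to [b] by assimilation. /upompusepzuupoub/ → upompusebzuupoub.
Rule 2 (post-nasal voicing): /p/ is a voiceless stop immediately after the nasal /m/, so it voices to [b]. /upompusebzuupoub/ → upombusebzuupoub.
Rule 3 (final devoicing): /b/ is a voiced stop in word-final position, so it devoices to [p]. /upombusebzuupoub/ → upombusebzuupoup.

upombusebzuupoup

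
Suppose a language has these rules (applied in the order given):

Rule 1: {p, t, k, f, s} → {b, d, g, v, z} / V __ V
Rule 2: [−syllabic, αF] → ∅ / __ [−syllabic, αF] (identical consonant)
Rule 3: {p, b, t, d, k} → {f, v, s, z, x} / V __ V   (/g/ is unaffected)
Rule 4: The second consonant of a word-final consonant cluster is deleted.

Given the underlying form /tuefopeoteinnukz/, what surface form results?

Rule 1 (intervocalic voicing): /f/ is a voiceless obstruent between vowels /e/ and /o/, so it voices to [v]. /p/ is a voiceless obstruent between vowels /o/ and /e/, so it voices to [b]. /t/ is a voiceless obstruent between vowels /o/ and /e/, so it voices to [d]. /tuefopeoteinnukz/ → tuevobeodeinnukz.
Rule 2 (degemination): /nn/ is a geminate; the first /n/ deletes. /tuevobeodeinnukz/ → tuevobeodeinukz.
Rule 3 (intervocalic spirantization): /b/ is a stop between vowels /o/ and /e/, so it spirantizes to the fricative [v]. /d/ is a stop between vowels /o/ and /e/, so it spirantizes to the fricative [z]. /tuevobeodeinukz/ → tuevoveozeinukz.
Rule 4 (final cluster simplification): /z/ is the second consonant of a word-final cluster /kz/, so it deletes. /tuevoveozeinukz/ → tuevoveozeinuk.

tuevoveozeinuk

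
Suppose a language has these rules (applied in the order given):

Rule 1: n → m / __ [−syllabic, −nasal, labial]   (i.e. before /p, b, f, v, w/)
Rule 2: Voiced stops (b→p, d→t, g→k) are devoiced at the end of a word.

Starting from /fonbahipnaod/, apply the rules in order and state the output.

Rule 1 (nasal place assimilation): /n/ precedes the labial consonant /b/, so it assimilates in place to [m]. /fonbahipnaod/ → fombahipnaod.
Rule 2 (final devoicing): /d/ is a voiced stop in word-final position, so it devoices to [t]. /fombahipnaod/ → fombahipnaot.

fombahipnaot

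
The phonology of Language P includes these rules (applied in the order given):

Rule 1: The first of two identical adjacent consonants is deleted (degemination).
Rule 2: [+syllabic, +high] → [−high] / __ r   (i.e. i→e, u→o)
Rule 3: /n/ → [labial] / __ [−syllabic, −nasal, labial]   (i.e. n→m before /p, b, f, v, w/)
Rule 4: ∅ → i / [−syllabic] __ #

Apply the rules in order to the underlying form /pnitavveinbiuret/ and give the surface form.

pnitaveimbioreti

Rule 1 (degemination): /vv/ is a geminate; the first /v/ deletes. /pnitavveinbiuret/ → pnitaveinbiuret.
Rule 2 (pre-rhotic lowering): /u/ is a high vowel immediately before /r/, so it lowers to [o]. /pnitaveinbiuret/ → pnitaveinbioret.
Rule 3 (nasal place assimilation): /n/ precedes the labial consonant /b/, so it assimilates in place to [m]. /pnitaveinbioret/ → pnitaveimbioret.
Rule 4 (final i-epenthesis): the form ends in the consonant /t/, so [i] is inserted word-finally. /pnitaveimbioret/ → pnitaveimbioreti.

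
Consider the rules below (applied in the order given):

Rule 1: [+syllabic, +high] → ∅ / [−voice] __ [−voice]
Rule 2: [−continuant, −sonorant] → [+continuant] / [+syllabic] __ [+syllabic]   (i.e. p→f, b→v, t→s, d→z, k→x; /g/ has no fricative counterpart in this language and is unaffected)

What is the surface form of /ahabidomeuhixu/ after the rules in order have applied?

Rule 1 (high vowel syncope): /i/ is a high vowel flanked by voiceless consonants /h/ and /x/, so it deletes. /ahabidomeuhixu/ → ahabidomeuhxu.
Rule 2 (intervocalic spirantization): /b/ is a stop between vowels /a/ and /i/, so it spirantizes to the fricative [v]. /d/ is a stop between vowels /i/ and /o/, so it spirantizes to the fricative [z]. /ahabidomeuhxu/ → ahavizomeuhxu.

ahavizomeuhxu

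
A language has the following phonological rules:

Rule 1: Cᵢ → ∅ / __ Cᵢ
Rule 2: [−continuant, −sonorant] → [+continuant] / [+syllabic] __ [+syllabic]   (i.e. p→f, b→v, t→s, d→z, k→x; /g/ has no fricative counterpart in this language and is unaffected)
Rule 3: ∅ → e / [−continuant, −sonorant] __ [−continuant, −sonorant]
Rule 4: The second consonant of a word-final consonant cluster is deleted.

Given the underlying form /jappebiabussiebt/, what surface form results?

Rule 1 (degemination): /pp/ is a geminate; the first /p/ deletes. /ss/ is a geminate; the first /s/ deletes. /jappebiabussiebt/ → japebiabusiebt.
Rule 2 (intervocalic spirantization): /p/ is a stop between vowels /a/ and /e/, so it spirantizes to the fricative [f]. /b/ is a stop between vowels /e/ and /i/, so it spirantizes to the fricative [v]. /b/ is a stop between vowels /a/ and /u/, so it spirantizes to the fricative [v]. /japebiabusiebt/ → jafeviavusiebt.
Rule 3 (stop-cluster e-epenthesis): /b/ and /t/ form a stop–stop cluster, so [e] is inserted between them. /jafeviavusiebt/ → jafeviavusiebet.
Rule 4 (final cluster simplification): no segment meets the environment; /jafeviavusiebet/ is unchanged.

jafeviavusiebet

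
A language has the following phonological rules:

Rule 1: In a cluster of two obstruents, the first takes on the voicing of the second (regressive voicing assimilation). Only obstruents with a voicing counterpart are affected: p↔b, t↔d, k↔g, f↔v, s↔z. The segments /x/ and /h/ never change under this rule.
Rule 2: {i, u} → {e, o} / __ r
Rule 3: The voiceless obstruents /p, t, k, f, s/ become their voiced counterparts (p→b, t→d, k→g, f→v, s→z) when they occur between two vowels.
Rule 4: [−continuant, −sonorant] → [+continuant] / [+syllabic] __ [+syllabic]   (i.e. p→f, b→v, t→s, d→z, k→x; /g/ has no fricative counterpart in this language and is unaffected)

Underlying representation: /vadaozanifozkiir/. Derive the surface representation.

vazaozanivoskier

Rule 1 (regressive voicing assimilation): /z/ precedes the voiceless obstruent /k/, so it devoices to [s] by assimilation. /vadaozanifozkiir/ → vadaozanifoskiir.
Rule 2 (pre-rhotic lowering): /i/ is a high vowel immediately before /r/, so it lowers to [e]. /vadaozanifoskiir/ → vadaozanifoskier.
Rule 3 (intervocalic voicing): /f/ is a voiceless obstruent between vowels /i/ and /o/, so it voices to [v]. /vadaozanifoskier/ → vadaozanivoskier.
Rule 4 (intervocalic spirantization): /d/ is a stop between vowels /a/ and /a/, so it spirantizes to the fricative [z]. /vadaozanivoskier/ → vazaozanivoskier.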